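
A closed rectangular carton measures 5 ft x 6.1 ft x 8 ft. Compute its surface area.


Shape: rectangular prism
l = 5 ft, w = 6.1 ft, h = 8 ft
Formula: SA = 2(lw + lh + wh)
lw = 30.5, lh = 40, wh = 48.8
lw + lh + wh = 119.3
SA = 2 * 119.3
SA = 238.6
238.6 ft^2


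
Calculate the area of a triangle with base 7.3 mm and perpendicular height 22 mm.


Shape: triangle
Base b = 7.3 mm, Height h = 22 mm
Formula: A = (1/2) * b * h
A = 0.5 * 7.3 * 22
A = 0.5 * 160.6
A = 80.3
80.3 mm^2


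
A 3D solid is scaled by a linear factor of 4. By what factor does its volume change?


Linear scale factor k = 4
Rule: under a linear scaling by k, volumes scale by k^3.
k^3 = 4 * 4 * 4
k^3 = 16 * 4
k^3 = 64
Volume scales by a factor of 64.
64 (dimensionless)


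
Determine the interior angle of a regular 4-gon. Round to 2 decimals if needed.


Shape: regular square (4 sides)
Formula: interior angle = (n - 2) * 180 / n
(n - 2) = 2
(n - 2) * 180 = 360
angle = 360 / 4
angle = 90
90 degrees


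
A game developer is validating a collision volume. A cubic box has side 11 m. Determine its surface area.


Shape: cube
Side s = 11 m
A cube has 6 square faces.
Formula: SA = 6 * s^2
s^2 = 121
SA = 6 * 121
SA = 726
726 m^2


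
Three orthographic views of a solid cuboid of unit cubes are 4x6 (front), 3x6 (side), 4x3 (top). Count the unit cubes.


Orthographic views of a solid rectangular block:
Front view 4 x 6 -> length = 4, height = 6
Side view 3 x 6 -> width = 3, height = 6 (consistent)
Top view 4 x 3 -> confirms length = 4, width = 3
The block is 4 x 3 x 6.
Total unit cubes = 4 * 3 * 6 = 72
72 unit cubes


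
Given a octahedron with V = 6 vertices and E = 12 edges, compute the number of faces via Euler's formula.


Polyhedron: octahedron
Euler's formula for convex polyhedra: V - E + F = 2
Given: V = 6 vertices and E = 12 edges
Solve for F:
F = 2 + E - V = 2 + 12 - 6 = 8
8 faces


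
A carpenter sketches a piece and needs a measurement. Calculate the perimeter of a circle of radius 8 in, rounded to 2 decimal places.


Shape: circle
Radius r = 8 in
Formula: C = 2 * pi * r
C = 2 * pi * 8
C = 16 * pi
C = 50.27
50.27 in


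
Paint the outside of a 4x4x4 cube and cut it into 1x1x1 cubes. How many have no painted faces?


Large cube: 4 x 4 x 4, cut into unit cubes.
n = 4, so n - 2 = 2
Unpainted cubes form the interior (n - 2)^3 block.
(n - 2)^3 = 2^3 = 8
8 unit cubes


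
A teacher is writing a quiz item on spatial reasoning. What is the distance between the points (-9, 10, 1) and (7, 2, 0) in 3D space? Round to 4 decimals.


3D distance between two points
P1 = (-9, 10, 1), P2 = (7, 2, 0)
Formula: d = sqrt((x2-x1)^2 + (y2-y1)^2 + (z2-z1)^2)
dx = 7 - -9 = 16
dy = 2 - 10 = -8
dz = 0 - 1 = -1
dx^2 + dy^2 + dz^2 = 256 + 64 + 1 = 321
d = sqrt(321)
d = 17.9165
17.9165 units


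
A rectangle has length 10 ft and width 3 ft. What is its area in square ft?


Shape: rectangle
Length l = 10 ft, Width w = 3 ft
Formula: A = l * w
A = 10 * 3
A = 30
30 ft^2


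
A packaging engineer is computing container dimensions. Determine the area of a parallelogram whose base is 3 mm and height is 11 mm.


Shape: parallelogram
Base b = 3 mm, Height h = 11 mm
Formula: A = b * h
A = 3 * 11
A = 33
33 mm^2


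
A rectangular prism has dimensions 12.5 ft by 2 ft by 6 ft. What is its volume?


Shape: rectangular prism
l = 12.5 ft, w = 2 ft, h = 6 ft
Formula: V = l * w * h
V = 12.5 * 2 * 6
V = 25 * 6
V = 150
150 ft^3


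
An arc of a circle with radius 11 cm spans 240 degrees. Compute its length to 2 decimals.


Shape: circular arc
Radius r = 11 cm, Angle = 240 degrees
Formula: L = (angle/360) * 2 * pi * r
2 * pi * r = 22 * pi
L = (240/360) * 22 * pi
L = 14.666667 * pi
L = 46.08
46.08 cm


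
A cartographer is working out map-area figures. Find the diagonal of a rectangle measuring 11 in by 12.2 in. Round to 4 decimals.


Shape: rectangle (diagonal via Pythagoras)
Sides: 11 in and 12.2 in
Formula: d = sqrt(l^2 + w^2)
l^2 = 121, w^2 = 148.84
l^2 + w^2 = 269.84
d = sqrt(269.84)
d = 16.4268
16.4268 in


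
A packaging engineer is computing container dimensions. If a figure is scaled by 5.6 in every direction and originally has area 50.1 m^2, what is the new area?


Linear scale factor k = 5.6
Original area = 50.1 m^2
Rule: under a linear scaling by k, areas scale by k^2.
k^2 = 5.6^2 = 31.36
New area = 50.1 * 31.36
New area = 1571.136
1571.136 m^2


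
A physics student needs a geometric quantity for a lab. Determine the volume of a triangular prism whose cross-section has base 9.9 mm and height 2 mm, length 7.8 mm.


Shape: triangular prism
Triangle base = 9.9 mm, triangle height = 2 mm, prism length L = 7.8 mm
Formula: V = (1/2 * b * h_tri) * L
Cross-section area = 0.5 * 9.9 * 2 = 9.9
V = 9.9 * 7.8
V = 77.22
77.22 mm^3


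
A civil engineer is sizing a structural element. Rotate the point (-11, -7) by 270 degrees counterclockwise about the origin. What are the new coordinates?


Transformation: rotation about the origin
Original point: (-11, -7)
Rule for 270 deg counterclockwise: (x, y) -> (y, -x)
Apply: (-11, -7) -> (-7, 11)
(-7, 11)


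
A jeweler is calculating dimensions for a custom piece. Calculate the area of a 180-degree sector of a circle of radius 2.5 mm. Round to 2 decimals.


Shape: circular sector
Radius r = 2.5 mm, Angle = 180 degrees
Formula: A = (angle/360) * pi * r^2
r^2 = 6.25
Fraction of circle = 180/360
A = (180/360) * pi * 6.25
A = 3.125 * pi
A = 9.82
9.82 mm^2


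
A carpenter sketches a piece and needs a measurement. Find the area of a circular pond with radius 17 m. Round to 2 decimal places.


Shape: circle
Radius r = 17 m
Formula: A = pi * r^2
r^2 = 17^2 = 289
A = pi * 289
A = 907.92
907.92 m^2


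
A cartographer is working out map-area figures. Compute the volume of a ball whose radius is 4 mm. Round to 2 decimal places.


Shape: sphere
Radius r = 4 mm
Formula: V = (4/3) * pi * r^3
r^3 = 64
(4/3) * 64 = 85.333333
V = 85.333333 * pi
V = 268.08
268.08 mm^3


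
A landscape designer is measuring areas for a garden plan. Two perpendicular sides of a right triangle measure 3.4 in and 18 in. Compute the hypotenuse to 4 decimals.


Shape: right triangle
Legs a = 3.4 in, b = 18 in
Formula: c = sqrt(a^2 + b^2)
a^2 = 11.56, b^2 = 324
a^2 + b^2 = 335.56
c = sqrt(335.56)
c = 18.3183
18.3183 in


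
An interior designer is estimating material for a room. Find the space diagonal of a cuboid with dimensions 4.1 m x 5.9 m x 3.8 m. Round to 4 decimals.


Shape: rectangular box (space diagonal)
l = 4.1 m, w = 5.9 m, h = 3.8 m
Visualize: the diagonal of the base, then a right triangle with that diagonal and the height.
Formula: d = sqrt(l^2 + w^2 + h^2)
l^2 + w^2 + h^2 = 16.81 + 34.81 + 14.44 = 66.06
d = sqrt(66.06)
d = 8.1277
8.1277 m


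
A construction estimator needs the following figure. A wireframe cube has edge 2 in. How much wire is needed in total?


Shape: cube
Side s = 2 in
A cube has 12 edges, all equal.
Formula: total edge length = 12 * s
Total = 12 * 2
Total = 24
24 in


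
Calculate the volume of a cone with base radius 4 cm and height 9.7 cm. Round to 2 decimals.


Shape: cone
Radius r = 4 cm, Height h = 9.7 cm
Formula: V = (1/3) * pi * r^2 * h
r^2 = 16
pi * r^2 * h = pi * 16 * 9.7 = 155.2 * pi
V = 155.2 * pi / 3
V = 162.53
162.53 cm^3


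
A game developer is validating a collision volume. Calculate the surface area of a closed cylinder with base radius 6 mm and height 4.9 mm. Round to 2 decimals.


Shape: closed cylinder
Radius r = 6 mm, Height h = 4.9 mm
Formula: SA = 2*pi*r^2 + 2*pi*r*h = 2*pi*r*(r + h)
r + h = 10.9
2 * r * (r + h) = 2 * 6 * 10.9 = 130.8
SA = 130.8 * pi
SA = 410.92
410.92 mm^2


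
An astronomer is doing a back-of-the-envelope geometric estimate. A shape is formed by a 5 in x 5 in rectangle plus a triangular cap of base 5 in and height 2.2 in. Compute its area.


Composite shape: rectangle + triangle
Rectangle area = 5 * 5 = 25
Triangle area = 0.5 * 5 * 2.2 = 5.5
Total = 25 + 5.5
Total = 30.5
30.5 in^2


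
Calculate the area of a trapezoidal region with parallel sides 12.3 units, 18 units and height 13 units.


Shape: trapezoid
Parallel sides a = 12.3 units, b = 18 units; Height h = 13 units
Formula: A = (a + b) * h / 2
a + b = 12.3 + 18 = 30.3
A = 30.3 * 13 / 2
A = 393.9 / 2
A = 196.95
196.95 units^2


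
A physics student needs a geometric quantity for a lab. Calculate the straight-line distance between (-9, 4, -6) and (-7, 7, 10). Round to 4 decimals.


3D distance between two points
P1 = (-9, 4, -6), P2 = (-7, 7, 10)
Formula: d = sqrt((x2-x1)^2 + (y2-y1)^2 + (z2-z1)^2)
dx = -7 - -9 = 2
dy = 7 - 4 = 3
dz = 10 - -6 = 16
dx^2 + dy^2 + dz^2 = 4 + 9 + 256 = 269
d = sqrt(269)
d = 16.4012
16.4012 units


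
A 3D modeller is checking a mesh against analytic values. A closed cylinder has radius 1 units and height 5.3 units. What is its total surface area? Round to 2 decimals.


Shape: closed cylinder
Radius r = 1 units, Height h = 5.3 units
Formula: SA = 2*pi*r^2 + 2*pi*r*h = 2*pi*r*(r + h)
r + h = 6.3
2 * r * (r + h) = 2 * 1 * 6.3 = 12.6
SA = 12.6 * pi
SA = 39.58
39.58 units^2


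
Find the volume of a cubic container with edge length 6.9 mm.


Shape: cube
Side s = 6.9 mm
Formula: V = s^3
V = 6.9 * 6.9 * 6.9
V = 47.61 * 6.9
V = 328.509
328.509 mm^3


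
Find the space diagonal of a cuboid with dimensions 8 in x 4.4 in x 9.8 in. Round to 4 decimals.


Shape: rectangular box (space diagonal)
l = 8 in, w = 4.4 in, h = 9.8 in
Visualize: the diagonal of the base, then a right triangle with that diagonal and the height.
Formula: d = sqrt(l^2 + w^2 + h^2)
l^2 + w^2 + h^2 = 64 + 19.36 + 96.04 = 179.4
d = sqrt(179.4)
d = 13.394
13.394 in


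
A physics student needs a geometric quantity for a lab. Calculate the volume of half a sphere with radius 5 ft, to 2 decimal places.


Shape: hemisphere (half of a sphere)
Radius r = 5 ft
Formula: V = (1/2) * (4/3) * pi * r^3 = (2/3) * pi * r^3
r^3 = 125
(2/3) * 125 = 83.333333
V = 83.333333 * pi
V = 261.8
261.8 ft^3


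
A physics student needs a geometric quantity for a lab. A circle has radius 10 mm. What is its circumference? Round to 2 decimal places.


Shape: circle
Radius r = 10 mm
Formula: C = 2 * pi * r
C = 2 * pi * 10
C = 20 * pi
C = 62.83
62.83 mm


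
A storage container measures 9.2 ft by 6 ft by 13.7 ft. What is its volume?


Shape: rectangular prism
l = 9.2 ft, w = 6 ft, h = 13.7 ft
Formula: V = l * w * h
V = 9.2 * 6 * 13.7
V = 55.2 * 13.7
V = 756.24
756.24 ft^3


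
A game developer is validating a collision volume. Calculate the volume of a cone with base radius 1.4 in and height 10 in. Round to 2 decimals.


Shape: cone
Radius r = 1.4 in, Height h = 10 in
Formula: V = (1/3) * pi * r^2 * h
r^2 = 1.96
pi * r^2 * h = pi * 1.96 * 10 = 19.6 * pi
V = 19.6 * pi / 3
V = 20.53
20.53 in^3


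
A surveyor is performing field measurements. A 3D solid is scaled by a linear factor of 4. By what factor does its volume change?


Linear scale factor k = 4
Rule: under a linear scaling by k, volumes scale by k^3.
k^3 = 4 * 4 * 4
k^3 = 16 * 4
k^3 = 64
Volume scales by a factor of 64.
64 (dimensionless)


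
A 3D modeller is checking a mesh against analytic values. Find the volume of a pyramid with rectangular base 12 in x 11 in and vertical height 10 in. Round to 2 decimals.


Shape: rectangular pyramid
Base: 12 in x 11 in, Height h = 10 in
Formula: V = (1/3) * base_area * h
base_area = 12 * 11 = 132
base_area * h = 132 * 10 = 1320
V = 1320 / 3
V = 440
440 in^3


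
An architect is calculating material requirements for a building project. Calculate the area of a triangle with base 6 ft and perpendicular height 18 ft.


Shape: triangle
Base b = 6 ft, Height h = 18 ft
Formula: A = (1/2) * b * h
A = 0.5 * 6 * 18
A = 0.5 * 108
A = 54
54 ft^2


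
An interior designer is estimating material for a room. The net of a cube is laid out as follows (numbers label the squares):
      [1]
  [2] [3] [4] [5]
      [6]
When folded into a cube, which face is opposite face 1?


Net: cross layout. Take square 3 as the base (bottom).
Fold the four squares in the horizontal row up around 3: 2 -> left, 4 -> right, 5 wraps to the top.
Fold 1 and 6 up from 3: 1 -> back, 6 -> front.
Opposite pairs are therefore: (1, 6), (2, 4), (3, 5).
Face 1 is opposite face 6.
face 6


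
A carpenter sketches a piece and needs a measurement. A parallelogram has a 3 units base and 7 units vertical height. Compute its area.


Shape: parallelogram
Base b = 3 units, Height h = 7 units
Formula: A = b * h
A = 3 * 7
A = 21
21 units^2


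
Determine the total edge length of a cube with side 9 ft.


Shape: cube
Side s = 9 ft
A cube has 12 edges, all equal.
Formula: total edge length = 12 * s
Total = 12 * 9
Total = 108
108 ft


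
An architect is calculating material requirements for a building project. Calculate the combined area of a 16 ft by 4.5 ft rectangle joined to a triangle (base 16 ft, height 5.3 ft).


Composite shape: rectangle + triangle
Rectangle area = 16 * 4.5 = 72
Triangle area = 0.5 * 16 * 5.3 = 42.4
Total = 72 + 42.4
Total = 114.4
114.4 ft^2


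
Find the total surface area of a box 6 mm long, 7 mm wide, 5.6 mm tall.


Shape: rectangular prism
l = 6 mm, w = 7 mm, h = 5.6 mm
Formula: SA = 2(lw + lh + wh)
lw = 42, lh = 33.6, wh = 39.2
lw + lh + wh = 114.8
SA = 2 * 114.8
SA = 229.6
229.6 mm^2


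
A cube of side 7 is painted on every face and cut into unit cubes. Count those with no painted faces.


Large cube: 7 x 7 x 7, cut into unit cubes.
n = 7, so n - 2 = 5
Unpainted cubes form the interior (n - 2)^3 block.
(n - 2)^3 = 5^3 = 125
125 unit cubes


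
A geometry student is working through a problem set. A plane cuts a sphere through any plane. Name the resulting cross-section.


Solid: sphere
Cutting plane: through any plane
Visualize the intersection of the plane with the solid's surface.
The boundary of the cut region is a circle.
circle


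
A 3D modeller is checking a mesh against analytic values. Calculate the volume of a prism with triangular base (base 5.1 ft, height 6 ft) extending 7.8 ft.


Shape: triangular prism
Triangle base = 5.1 ft, triangle height = 6 ft, prism length L = 7.8 ft
Formula: V = (1/2 * b * h_tri) * L
Cross-section area = 0.5 * 5.1 * 6 = 15.3
V = 15.3 * 7.8
V = 119.34
119.34 ft^3


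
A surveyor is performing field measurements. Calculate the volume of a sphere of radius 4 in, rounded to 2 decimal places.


Shape: sphere
Radius r = 4 in
Formula: V = (4/3) * pi * r^3
r^3 = 64
(4/3) * 64 = 85.333333
V = 85.333333 * pi
V = 268.08
268.08 in^3


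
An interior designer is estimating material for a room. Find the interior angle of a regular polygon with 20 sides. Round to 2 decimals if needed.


Shape: regular icosagon (20 sides)
Formula: interior angle = (n - 2) * 180 / n
(n - 2) = 18
(n - 2) * 180 = 3240
angle = 3240 / 20
angle = 162
162 degrees


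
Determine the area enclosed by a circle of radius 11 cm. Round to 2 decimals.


Shape: circle
Radius r = 11 cm
Formula: A = pi * r^2
r^2 = 11^2 = 121
A = pi * 121
A = 380.13
380.13 cm^2


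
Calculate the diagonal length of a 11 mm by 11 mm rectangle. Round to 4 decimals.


Shape: rectangle (diagonal via Pythagoras)
Sides: 11 mm and 11 mm
Formula: d = sqrt(l^2 + w^2)
l^2 = 121, w^2 = 121
l^2 + w^2 = 242
d = sqrt(242)
d = 15.5563
15.5563 mm


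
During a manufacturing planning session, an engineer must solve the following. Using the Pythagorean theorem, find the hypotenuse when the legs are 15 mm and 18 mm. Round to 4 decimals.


Shape: right triangle
Legs a = 15 mm, b = 18 mm
Formula: c = sqrt(a^2 + b^2)
a^2 = 225, b^2 = 324
a^2 + b^2 = 549
c = sqrt(549)
c = 23.4307
23.4307 mm


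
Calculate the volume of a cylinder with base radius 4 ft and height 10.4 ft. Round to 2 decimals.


Shape: cylinder
Radius r = 4 ft, Height h = 10.4 ft
Formula: V = pi * r^2 * h
r^2 = 16
V = pi * 16 * 10.4
V = 166.4 * pi
V = 522.76
522.76 ft^3


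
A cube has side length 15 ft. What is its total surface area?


Shape: cube
Side s = 15 ft
A cube has 6 square faces.
Formula: SA = 6 * s^2
s^2 = 225
SA = 6 * 225
SA = 1350
1350 ft^2


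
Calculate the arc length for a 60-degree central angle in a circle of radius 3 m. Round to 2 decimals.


Shape: circular arc
Radius r = 3 m, Angle = 60 degrees
Formula: L = (angle/360) * 2 * pi * r
2 * pi * r = 6 * pi
L = (60/360) * 6 * pi
L = 1 * pi
L = 3.14
3.14 m


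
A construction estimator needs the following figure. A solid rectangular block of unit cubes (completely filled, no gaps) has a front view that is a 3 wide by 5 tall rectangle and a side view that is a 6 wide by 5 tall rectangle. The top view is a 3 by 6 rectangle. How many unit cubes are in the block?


Orthographic views of a solid rectangular block:
Front view 3 x 5 -> length = 3, height = 5
Side view 6 x 5 -> width = 6, height = 5 (consistent)
Top view 3 x 6 -> confirms length = 3, width = 6
The block is 3 x 6 x 5.
Total unit cubes = 3 * 6 * 5 = 90
90 unit cubes


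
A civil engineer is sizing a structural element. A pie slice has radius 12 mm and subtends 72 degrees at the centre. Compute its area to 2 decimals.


Shape: circular sector
Radius r = 12 mm, Angle = 72 degrees
Formula: A = (angle/360) * pi * r^2
r^2 = 144
Fraction of circle = 72/360
A = (72/360) * pi * 144
A = 28.8 * pi
A = 90.48
90.48 mm^2


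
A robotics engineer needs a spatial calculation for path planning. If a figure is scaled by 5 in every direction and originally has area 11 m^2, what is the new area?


Linear scale factor k = 5
Original area = 11 m^2
Rule: under a linear scaling by k, areas scale by k^2.
k^2 = 5^2 = 25
New area = 11 * 25
New area = 275
275 m^2


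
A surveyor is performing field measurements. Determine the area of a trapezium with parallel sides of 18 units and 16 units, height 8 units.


Shape: trapezoid
Parallel sides a = 18 units, b = 16 units; Height h = 8 units
Formula: A = (a + b) * h / 2
a + b = 18 + 16 = 34
A = 34 * 8 / 2
A = 272 / 2
A = 136
136 units^2


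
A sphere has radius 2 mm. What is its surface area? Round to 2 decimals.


Shape: sphere
Radius r = 2 mm
Formula: SA = 4 * pi * r^2
r^2 = 4
SA = 4 * pi * 4
SA = 16 * pi
SA = 50.27
50.27 mm^2


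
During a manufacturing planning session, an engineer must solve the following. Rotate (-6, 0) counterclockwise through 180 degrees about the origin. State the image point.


Transformation: rotation about the origin
Original point: (-6, 0)
Rule for 180 deg: (x, y) -> (-x, -y)
Apply: (-6, 0) -> (6, 0)
(6, 0)


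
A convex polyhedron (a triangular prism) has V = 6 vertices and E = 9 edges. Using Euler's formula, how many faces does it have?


Polyhedron: triangular prism
Euler's formula for convex polyhedra: V - E + F = 2
Given: V = 6 vertices and E = 9 edges
Solve for F:
F = 2 + E - V = 2 + 9 - 6 = 5
5 faces


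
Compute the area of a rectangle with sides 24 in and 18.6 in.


Shape: rectangle
Length l = 24 in, Width w = 18.6 in
Formula: A = l * w
A = 24 * 18.6
A = 446.4
446.4 in^2


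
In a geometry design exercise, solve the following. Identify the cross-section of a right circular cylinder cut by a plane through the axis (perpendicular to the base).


Solid: right circular cylinder
Cutting plane: through the axis (perpendicular to the base)
Visualize the intersection of the plane with the solid's surface.
The boundary of the cut region is a rectangle.
rectangle


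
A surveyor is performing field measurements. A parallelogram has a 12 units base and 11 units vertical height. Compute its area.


Shape: parallelogram
Base b = 12 units, Height h = 11 units
Formula: A = b * h
A = 12 * 11
A = 132
132 units^2


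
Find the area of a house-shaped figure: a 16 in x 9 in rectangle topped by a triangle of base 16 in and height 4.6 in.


Composite shape: rectangle + triangle
Rectangle area = 16 * 9 = 144
Triangle area = 0.5 * 16 * 4.6 = 36.8
Total = 144 + 36.8
Total = 180.8
180.8 in^2


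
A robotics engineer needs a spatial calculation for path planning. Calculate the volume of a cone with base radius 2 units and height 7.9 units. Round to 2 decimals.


Shape: cone
Radius r = 2 units, Height h = 7.9 units
Formula: V = (1/3) * pi * r^2 * h
r^2 = 4
pi * r^2 * h = pi * 4 * 7.9 = 31.6 * pi
V = 31.6 * pi / 3
V = 33.09
33.09 units^3


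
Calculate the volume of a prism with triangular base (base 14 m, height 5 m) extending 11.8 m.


Shape: triangular prism
Triangle base = 14 m, triangle height = 5 m, prism length L = 11.8 m
Formula: V = (1/2 * b * h_tri) * L
Cross-section area = 0.5 * 14 * 5 = 35
V = 35 * 11.8
V = 413
413 m^3


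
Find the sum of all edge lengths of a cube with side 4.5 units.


Shape: cube
Side s = 4.5 units
A cube has 12 edges, all equal.
Formula: total edge length = 12 * s
Total = 12 * 4.5
Total = 54
54 units


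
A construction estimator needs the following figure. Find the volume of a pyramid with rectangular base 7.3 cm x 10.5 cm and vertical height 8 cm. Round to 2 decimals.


Shape: rectangular pyramid
Base: 7.3 cm x 10.5 cm, Height h = 8 cm
Formula: V = (1/3) * base_area * h
base_area = 7.3 * 10.5 = 76.65
base_area * h = 76.65 * 8 = 613.2
V = 613.2 / 3
V = 204.4
204.4 cm^3


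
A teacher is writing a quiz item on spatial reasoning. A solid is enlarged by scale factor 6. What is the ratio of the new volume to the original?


Linear scale factor k = 6
Rule: under a linear scaling by k, volumes scale by k^3.
k^3 = 6 * 6 * 6
k^3 = 36 * 6
k^3 = 216
Volume scales by a factor of 216.
216 (dimensionless)


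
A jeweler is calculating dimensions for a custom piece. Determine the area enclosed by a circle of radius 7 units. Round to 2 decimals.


Shape: circle
Radius r = 7 units
Formula: A = pi * r^2
r^2 = 7^2 = 49
A = pi * 49
A = 153.94
153.94 units^2


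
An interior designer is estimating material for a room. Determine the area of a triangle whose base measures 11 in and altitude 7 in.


Shape: triangle
Base b = 11 in, Height h = 7 in
Formula: A = (1/2) * b * h
A = 0.5 * 11 * 7
A = 0.5 * 77
A = 38.5
38.5 in^2


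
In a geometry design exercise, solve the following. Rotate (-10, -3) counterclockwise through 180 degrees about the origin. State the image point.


Transformation: rotation about the origin
Original point: (-10, -3)
Rule for 180 deg: (x, y) -> (-x, -y)
Apply: (-10, -3) -> (10, 3)
(10, 3)


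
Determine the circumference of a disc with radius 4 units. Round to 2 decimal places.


Shape: circle
Radius r = 4 units
Formula: C = 2 * pi * r
C = 2 * pi * 4
C = 8 * pi
C = 25.13
25.13 units


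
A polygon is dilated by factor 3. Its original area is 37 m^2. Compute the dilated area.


Linear scale factor k = 3
Original area = 37 m^2
Rule: under a linear scaling by k, areas scale by k^2.
k^2 = 3^2 = 9
New area = 37 * 9
New area = 333
333 m^2


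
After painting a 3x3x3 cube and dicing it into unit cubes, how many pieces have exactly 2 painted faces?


Large cube: 3 x 3 x 3, cut into unit cubes.
n = 3, so n - 2 = 1
Cubes with 2 painted faces lie along the edges, excluding corners.
A cube has 12 edges; each contributes (n - 2) = 1 such cubes.
Count = 12 * 1 = 12
12 unit cubes


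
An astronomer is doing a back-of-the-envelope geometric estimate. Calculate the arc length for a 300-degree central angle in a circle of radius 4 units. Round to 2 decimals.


Shape: circular arc
Radius r = 4 units, Angle = 300 degrees
Formula: L = (angle/360) * 2 * pi * r
2 * pi * r = 8 * pi
L = (300/360) * 8 * pi
L = 6.666667 * pi
L = 20.94
20.94 units


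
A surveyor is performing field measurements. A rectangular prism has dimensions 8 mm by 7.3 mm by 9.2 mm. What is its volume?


Shape: rectangular prism
l = 8 mm, w = 7.3 mm, h = 9.2 mm
Formula: V = l * w * h
V = 8 * 7.3 * 9.2
V = 58.4 * 9.2
V = 537.28
537.28 mm^3


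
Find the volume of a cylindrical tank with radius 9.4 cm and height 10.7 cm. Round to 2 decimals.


Shape: cylinder
Radius r = 9.4 cm, Height h = 10.7 cm
Formula: V = pi * r^2 * h
r^2 = 88.36
V = pi * 88.36 * 10.7
V = 945.452 * pi
V = 2970.23
2970.23 cm^3


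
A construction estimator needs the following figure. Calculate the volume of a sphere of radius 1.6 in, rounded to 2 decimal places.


Shape: sphere
Radius r = 1.6 in
Formula: V = (4/3) * pi * r^3
r^3 = 4.096
(4/3) * 4.096 = 5.461333
V = 5.461333 * pi
V = 17.16
17.16 in^3


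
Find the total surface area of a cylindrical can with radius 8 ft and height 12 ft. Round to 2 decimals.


Shape: closed cylinder
Radius r = 8 ft, Height h = 12 ft
Formula: SA = 2*pi*r^2 + 2*pi*r*h = 2*pi*r*(r + h)
r + h = 20
2 * r * (r + h) = 2 * 8 * 20 = 320
SA = 320 * pi
SA = 1005.31
1005.31 ft^2


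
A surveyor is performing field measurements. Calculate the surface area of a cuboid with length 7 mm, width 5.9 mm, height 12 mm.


Shape: rectangular prism
l = 7 mm, w = 5.9 mm, h = 12 mm
Formula: SA = 2(lw + lh + wh)
lw = 41.3, lh = 84, wh = 70.8
lw + lh + wh = 196.1
SA = 2 * 196.1
SA = 392.2
392.2 mm^2


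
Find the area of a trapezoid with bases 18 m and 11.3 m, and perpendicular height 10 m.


Shape: trapezoid
Parallel sides a = 18 m, b = 11.3 m; Height h = 10 m
Formula: A = (a + b) * h / 2
a + b = 18 + 11.3 = 29.3
A = 29.3 * 10 / 2
A = 293 / 2
A = 146.5
146.5 m^2


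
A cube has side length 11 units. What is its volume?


Shape: cube
Side s = 11 units
Formula: V = s^3
V = 11 * 11 * 11
V = 121 * 11
V = 1331
1331 units^3


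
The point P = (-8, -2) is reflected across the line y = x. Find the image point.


Transformation: reflection
Original point: (-8, -2)
Rule for reflection over y = x: (x, y) -> (y, x)
Apply: (-8, -2) -> (-2, -8)
(-2, -8)


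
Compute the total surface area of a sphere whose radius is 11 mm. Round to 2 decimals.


Shape: sphere
Radius r = 11 mm
Formula: SA = 4 * pi * r^2
r^2 = 121
SA = 4 * pi * 121
SA = 484 * pi
SA = 1520.53
1520.53 mm^2


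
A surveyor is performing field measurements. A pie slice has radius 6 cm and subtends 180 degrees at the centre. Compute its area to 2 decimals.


Shape: circular sector
Radius r = 6 cm, Angle = 180 degrees
Formula: A = (angle/360) * pi * r^2
r^2 = 36
Fraction of circle = 180/360
A = (180/360) * pi * 36
A = 18 * pi
A = 56.55
56.55 cm^2


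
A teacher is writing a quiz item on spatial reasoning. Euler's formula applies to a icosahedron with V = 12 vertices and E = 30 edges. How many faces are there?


Polyhedron: icosahedron
Euler's formula for convex polyhedra: V - E + F = 2
Given: V = 12 vertices and E = 30 edges
Solve for F:
F = 2 + E - V = 2 + 30 - 12 = 20
20 faces


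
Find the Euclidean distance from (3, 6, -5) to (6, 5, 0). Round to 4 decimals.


3D distance between two points
P1 = (3, 6, -5), P2 = (6, 5, 0)
Formula: d = sqrt((x2-x1)^2 + (y2-y1)^2 + (z2-z1)^2)
dx = 6 - 3 = 3
dy = 5 - 6 = -1
dz = 0 - -5 = 5
dx^2 + dy^2 + dz^2 = 9 + 1 + 25 = 35
d = sqrt(35)
d = 5.9161
5.9161 units


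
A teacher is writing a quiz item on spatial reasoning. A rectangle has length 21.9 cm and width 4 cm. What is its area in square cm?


Shape: rectangle
Length l = 21.9 cm, Width w = 4 cm
Formula: A = l * w
A = 21.9 * 4
A = 87.6
87.6 cm^2


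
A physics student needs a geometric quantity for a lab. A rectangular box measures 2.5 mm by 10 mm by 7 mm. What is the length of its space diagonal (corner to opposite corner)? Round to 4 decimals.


Shape: rectangular box (space diagonal)
l = 2.5 mm, w = 10 mm, h = 7 mm
Visualize: the diagonal of the base, then a right triangle with that diagonal and the height.
Formula: d = sqrt(l^2 + w^2 + h^2)
l^2 + w^2 + h^2 = 6.25 + 100 + 49 = 155.25
d = sqrt(155.25)
d = 12.4599
12.4599 mm


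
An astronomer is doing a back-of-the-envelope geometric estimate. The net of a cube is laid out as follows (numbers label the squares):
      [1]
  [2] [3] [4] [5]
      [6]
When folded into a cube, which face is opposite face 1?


Net: cross layout. Take square 3 as the base (bottom).
Fold the four squares in the horizontal row up around 3: 2 -> left, 4 -> right, 5 wraps to the top.
Fold 1 and 6 up from 3: 1 -> back, 6 -> front.
Opposite pairs are therefore: (1, 6), (2, 4), (3, 5).
Face 1 is opposite face 6.
face 6


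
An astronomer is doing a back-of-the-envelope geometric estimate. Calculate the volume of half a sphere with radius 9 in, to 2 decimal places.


Shape: hemisphere (half of a sphere)
Radius r = 9 in
Formula: V = (1/2) * (4/3) * pi * r^3 = (2/3) * pi * r^3
r^3 = 729
(2/3) * 729 = 486
V = 486 * pi
V = 1526.81
1526.81 in^3


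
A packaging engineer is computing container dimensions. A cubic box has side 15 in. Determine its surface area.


Shape: cube
Side s = 15 in
A cube has 6 square faces.
Formula: SA = 6 * s^2
s^2 = 225
SA = 6 * 225
SA = 1350
1350 in^2


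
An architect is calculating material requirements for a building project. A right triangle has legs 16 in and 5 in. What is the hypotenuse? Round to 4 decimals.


Shape: right triangle
Legs a = 16 in, b = 5 in
Formula: c = sqrt(a^2 + b^2)
a^2 = 256, b^2 = 25
a^2 + b^2 = 281
c = sqrt(281)
c = 16.7631
16.7631 in


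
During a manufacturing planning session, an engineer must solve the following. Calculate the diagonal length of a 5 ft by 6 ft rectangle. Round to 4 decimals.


Shape: rectangle (diagonal via Pythagoras)
Sides: 5 ft and 6 ft
Formula: d = sqrt(l^2 + w^2)
l^2 = 25, w^2 = 36
l^2 + w^2 = 61
d = sqrt(61)
d = 7.8102
7.8102 ft


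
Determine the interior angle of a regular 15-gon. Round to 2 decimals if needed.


Shape: regular pentadecagon (15 sides)
Formula: interior angle = (n - 2) * 180 / n
(n - 2) = 13
(n - 2) * 180 = 2340
angle = 2340 / 15
angle = 156
156 degrees


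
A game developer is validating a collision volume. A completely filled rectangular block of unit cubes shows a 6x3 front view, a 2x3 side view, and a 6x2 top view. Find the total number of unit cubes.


Orthographic views of a solid rectangular block:
Front view 6 x 3 -> length = 6, height = 3
Side view 2 x 3 -> width = 2, height = 3 (consistent)
Top view 6 x 2 -> confirms length = 6, width = 2
The block is 6 x 2 x 3.
Total unit cubes = 6 * 2 * 3 = 36
36 unit cubes


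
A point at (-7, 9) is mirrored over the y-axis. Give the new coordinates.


Transformation: reflection
Original point: (-7, 9)
Rule for reflection over the y-axis: (x, y) -> (-x, y)
Apply: (-7, 9) -> (7, 9)
(7, 9)


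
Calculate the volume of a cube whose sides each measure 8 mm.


Shape: cube
Side s = 8 mm
Formula: V = s^3
V = 8 * 8 * 8
V = 64 * 8
V = 512
512 mm^3


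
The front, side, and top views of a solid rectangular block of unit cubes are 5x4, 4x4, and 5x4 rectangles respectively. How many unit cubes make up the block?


Orthographic views of a solid rectangular block:
Front view 5 x 4 -> length = 5, height = 4
Side view 4 x 4 -> width = 4, height = 4 (consistent)
Top view 5 x 4 -> confirms length = 5, width = 4
The block is 5 x 4 x 4.
Total unit cubes = 5 * 4 * 4 = 80
80 unit cubes


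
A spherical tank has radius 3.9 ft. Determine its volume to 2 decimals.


Shape: sphere
Radius r = 3.9 ft
Formula: V = (4/3) * pi * r^3
r^3 = 59.319
(4/3) * 59.319 = 79.092
V = 79.092 * pi
V = 248.47
248.47 ft^3


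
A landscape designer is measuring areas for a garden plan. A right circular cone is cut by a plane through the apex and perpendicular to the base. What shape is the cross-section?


Solid: right circular cone
Cutting plane: through the apex and perpendicular to the base
Visualize the intersection of the plane with the solid's surface.
The boundary of the cut region is a isosceles triangle.
isosceles triangle


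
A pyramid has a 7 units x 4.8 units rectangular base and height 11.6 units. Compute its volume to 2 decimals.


Shape: rectangular pyramid
Base: 7 units x 4.8 units, Height h = 11.6 units
Formula: V = (1/3) * base_area * h
base_area = 7 * 4.8 = 33.6
base_area * h = 33.6 * 11.6 = 389.76
V = 389.76 / 3
V = 129.92
129.92 units^3


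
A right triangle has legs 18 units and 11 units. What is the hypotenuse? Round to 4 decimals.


Shape: right triangle
Legs a = 18 units, b = 11 units
Formula: c = sqrt(a^2 + b^2)
a^2 = 324, b^2 = 121
a^2 + b^2 = 445
c = sqrt(445)
c = 21.095
21.095 units


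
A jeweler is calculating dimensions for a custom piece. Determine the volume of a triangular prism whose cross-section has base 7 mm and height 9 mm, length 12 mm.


Shape: triangular prism
Triangle base = 7 mm, triangle height = 9 mm, prism length L = 12 mm
Formula: V = (1/2 * b * h_tri) * L
Cross-section area = 0.5 * 7 * 9 = 31.5
V = 31.5 * 12
V = 378
378 mm^3


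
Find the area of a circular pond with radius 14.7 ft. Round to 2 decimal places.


Shape: circle
Radius r = 14.7 ft
Formula: A = pi * r^2
r^2 = 14.7^2 = 216.09
A = pi * 216.09
A = 678.87
678.87 ft^2


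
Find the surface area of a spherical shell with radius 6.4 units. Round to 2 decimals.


Shape: sphere
Radius r = 6.4 units
Formula: SA = 4 * pi * r^2
r^2 = 40.96
SA = 4 * pi * 40.96
SA = 163.84 * pi
SA = 514.72
514.72 units^2


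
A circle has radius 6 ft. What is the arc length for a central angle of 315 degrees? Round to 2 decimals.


Shape: circular arc
Radius r = 6 ft, Angle = 315 degrees
Formula: L = (angle/360) * 2 * pi * r
2 * pi * r = 12 * pi
L = (315/360) * 12 * pi
L = 10.5 * pi
L = 32.99
32.99 ft


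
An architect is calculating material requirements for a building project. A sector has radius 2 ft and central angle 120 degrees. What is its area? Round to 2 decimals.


Shape: circular sector
Radius r = 2 ft, Angle = 120 degrees
Formula: A = (angle/360) * pi * r^2
r^2 = 4
Fraction of circle = 120/360
A = (120/360) * pi * 4
A = 1.333333 * pi
A = 4.19
4.19 ft^2


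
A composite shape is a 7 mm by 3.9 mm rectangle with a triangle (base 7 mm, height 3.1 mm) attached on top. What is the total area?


Composite shape: rectangle + triangle
Rectangle area = 7 * 3.9 = 27.3
Triangle area = 0.5 * 7 * 3.1 = 10.85
Total = 27.3 + 10.85
Total = 38.15
38.15 mm^2


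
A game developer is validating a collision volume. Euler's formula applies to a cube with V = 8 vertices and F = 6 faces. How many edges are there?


Polyhedron: cube
Euler's formula for convex polyhedra: V - E + F = 2
Given: V = 8 vertices and F = 6 faces
Solve for E:
E = V + F - 2 = 8 + 6 - 2 = 12
12 edges


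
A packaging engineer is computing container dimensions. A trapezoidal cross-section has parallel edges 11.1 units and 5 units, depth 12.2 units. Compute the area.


Shape: trapezoid
Parallel sides a = 11.1 units, b = 5 units; Height h = 12.2 units
Formula: A = (a + b) * h / 2
a + b = 11.1 + 5 = 16.1
A = 16.1 * 12.2 / 2
A = 196.42 / 2
A = 98.21
98.21 units^2


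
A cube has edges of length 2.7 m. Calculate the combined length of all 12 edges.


Shape: cube
Side s = 2.7 m
A cube has 12 edges, all equal.
Formula: total edge length = 12 * s
Total = 12 * 2.7
Total = 32.4
32.4 m


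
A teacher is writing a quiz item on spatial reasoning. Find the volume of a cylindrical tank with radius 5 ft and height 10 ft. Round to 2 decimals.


Shape: cylinder
Radius r = 5 ft, Height h = 10 ft
Formula: V = pi * r^2 * h
r^2 = 25
V = pi * 25 * 10
V = 250 * pi
V = 785.4
785.4 ft^3


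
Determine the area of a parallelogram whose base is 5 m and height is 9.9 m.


Shape: parallelogram
Base b = 5 m, Height h = 9.9 m
Formula: A = b * h
A = 5 * 9.9
A = 49.5
49.5 m^2


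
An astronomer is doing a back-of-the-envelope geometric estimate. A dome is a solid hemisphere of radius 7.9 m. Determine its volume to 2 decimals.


Shape: hemisphere (half of a sphere)
Radius r = 7.9 m
Formula: V = (1/2) * (4/3) * pi * r^3 = (2/3) * pi * r^3
r^3 = 493.039
(2/3) * 493.039 = 328.692667
V = 328.692667 * pi
V = 1032.62
1032.62 m^3


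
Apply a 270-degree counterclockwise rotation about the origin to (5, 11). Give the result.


Transformation: rotation about the origin
Original point: (5, 11)
Rule for 270 deg counterclockwise: (x, y) -> (y, -x)
Apply: (5, 11) -> (11, -5)
(11, -5)


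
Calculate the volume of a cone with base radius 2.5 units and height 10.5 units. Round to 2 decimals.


Shape: cone
Radius r = 2.5 units, Height h = 10.5 units
Formula: V = (1/3) * pi * r^2 * h
r^2 = 6.25
pi * r^2 * h = pi * 6.25 * 10.5 = 65.625 * pi
V = 65.625 * pi / 3
V = 68.72
68.72 units^3


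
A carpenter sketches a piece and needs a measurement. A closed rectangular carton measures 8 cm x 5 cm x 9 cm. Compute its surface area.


Shape: rectangular prism
l = 8 cm, w = 5 cm, h = 9 cm
Formula: SA = 2(lw + lh + wh)
lw = 40, lh = 72, wh = 45
lw + lh + wh = 157
SA = 2 * 157
SA = 314
314 cm^2


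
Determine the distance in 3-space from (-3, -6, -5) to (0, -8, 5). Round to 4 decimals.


3D distance between two points
P1 = (-3, -6, -5), P2 = (0, -8, 5)
Formula: d = sqrt((x2-x1)^2 + (y2-y1)^2 + (z2-z1)^2)
dx = 0 - -3 = 3
dy = -8 - -6 = -2
dz = 5 - -5 = 10
dx^2 + dy^2 + dz^2 = 9 + 4 + 100 = 113
d = sqrt(113)
d = 10.6301
10.6301 units


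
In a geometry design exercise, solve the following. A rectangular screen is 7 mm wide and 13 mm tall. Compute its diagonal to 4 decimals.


Shape: rectangle (diagonal via Pythagoras)
Sides: 7 mm and 13 mm
Formula: d = sqrt(l^2 + w^2)
l^2 = 49, w^2 = 169
l^2 + w^2 = 218
d = sqrt(218)
d = 14.7648
14.7648 mm


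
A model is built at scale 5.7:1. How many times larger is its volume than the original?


Linear scale factor k = 5.7
Rule: under a linear scaling by k, volumes scale by k^3.
k^3 = 5.7 * 5.7 * 5.7
k^3 = 32.49 * 5.7
k^3 = 185.193
Volume scales by a factor of 185.193.
185.193 (dimensionless)


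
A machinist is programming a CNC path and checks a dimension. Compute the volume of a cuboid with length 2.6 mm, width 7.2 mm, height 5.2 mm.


Shape: rectangular prism
l = 2.6 mm, w = 7.2 mm, h = 5.2 mm
Formula: V = l * w * h
V = 2.6 * 7.2 * 5.2
V = 18.72 * 5.2
V = 97.344
97.344 mm^3


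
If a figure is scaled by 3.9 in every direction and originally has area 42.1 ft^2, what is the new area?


Linear scale factor k = 3.9
Original area = 42.1 ft^2
Rule: under a linear scaling by k, areas scale by k^2.
k^2 = 3.9^2 = 15.21
New area = 42.1 * 15.21
New area = 640.341
640.341 ft^2


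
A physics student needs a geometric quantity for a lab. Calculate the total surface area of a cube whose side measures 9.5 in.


Shape: cube
Side s = 9.5 in
A cube has 6 square faces.
Formula: SA = 6 * s^2
s^2 = 90.25
SA = 6 * 90.25
SA = 541.5
541.5 in^2


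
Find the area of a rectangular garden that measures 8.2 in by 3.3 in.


Shape: rectangle
Length l = 8.2 in, Width w = 3.3 in
Formula: A = l * w
A = 8.2 * 3.3
A = 27.06
27.06 in^2


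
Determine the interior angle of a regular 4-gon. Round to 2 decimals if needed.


Shape: regular square (4 sides)
Formula: interior angle = (n - 2) * 180 / n
(n - 2) = 2
(n - 2) * 180 = 360
angle = 360 / 4
angle = 90
90 degrees


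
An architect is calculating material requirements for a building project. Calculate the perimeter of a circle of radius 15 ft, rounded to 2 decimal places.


Shape: circle
Radius r = 15 ft
Formula: C = 2 * pi * r
C = 2 * pi * 15
C = 30 * pi
C = 94.25
94.25 ft


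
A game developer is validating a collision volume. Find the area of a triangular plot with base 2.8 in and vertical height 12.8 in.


Shape: triangle
Base b = 2.8 in, Height h = 12.8 in
Formula: A = (1/2) * b * h
A = 0.5 * 2.8 * 12.8
A = 0.5 * 35.84
A = 17.92
17.92 in^2


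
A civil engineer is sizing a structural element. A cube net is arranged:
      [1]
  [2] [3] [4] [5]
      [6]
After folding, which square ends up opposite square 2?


Net: cross layout. Take square 3 as the base (bottom).
Fold the four squares in the horizontal row up around 3: 2 -> left, 4 -> right, 5 wraps to the top.
Fold 1 and 6 up from 3: 1 -> back, 6 -> front.
Opposite pairs are therefore: (1, 6), (2, 4), (3, 5).
Face 2 is opposite face 4.
face 4
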